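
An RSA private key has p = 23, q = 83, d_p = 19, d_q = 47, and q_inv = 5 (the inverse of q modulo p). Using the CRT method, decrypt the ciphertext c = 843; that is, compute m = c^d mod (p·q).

m₁ = c^(d_p) mod p: c ≡ 15 (mod 23), and 15^19 mod 23 = 19.
m₂ = c^(d_q) mod q: c ≡ 13 (mod 83), and 13^47 mod 83 = 56.
h = q_inv·(m₁ − m₂) mod p = 5·(19 − 56) mod 23 = 22.
m = m₂ + h·q = 56 + 22·83 = 1882.

1882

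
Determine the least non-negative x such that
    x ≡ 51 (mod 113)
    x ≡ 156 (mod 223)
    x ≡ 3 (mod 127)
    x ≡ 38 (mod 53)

The moduli are pairwise coprime; N = 113·223·127·53 = 169614469.
N/113 = 1501013; 1501013 ≡ 34 (mod 113); 34·10 ≡ 1, so inverse 10.
N/223 = 760603; 760603 ≡ 173 (mod 223); 173·165 ≡ 1, so inverse 165.
N/127 = 1335547; 1335547 ≡ 15 (mod 127); 15·17 ≡ 1, so inverse 17.
N/53 = 3200273; 3200273 ≡ 27 (mod 53); 27·2 ≡ 1, so inverse 2.
x ≡ 51·1501013·10 + 156·760603·165 + 3·1335547·17 + 38·3200273·2 = 20654771495.
20654771495 mod 169614469 = 131420746.

131420746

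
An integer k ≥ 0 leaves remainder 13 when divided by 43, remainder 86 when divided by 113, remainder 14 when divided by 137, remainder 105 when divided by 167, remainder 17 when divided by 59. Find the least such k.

The moduli are pairwise coprime; N = 43·113·137·167·59 = 6558974599.
N/43 = 152534293; 152534293 ≡ 6 (mod 43); 6·36 ≡ 1, so inverse 36.
N/113 = 58044023; 58044023 ≡ 104 (mod 113); 104·25 ≡ 1, so inverse 25.
N/137 = 47875727; 47875727 ≡ 118 (mod 137); 118·36 ≡ 1, so inverse 36.
N/167 = 39275297; 39275297 ≡ 70 (mod 167); 70·136 ≡ 1, so inverse 136.
N/59 = 111169061; 111169061 ≡ 22 (mod 59); 22·51 ≡ 1, so inverse 51.
k ≡ 13·152534293·36 + 86·58044023·25 + 14·47875727·36 + 105·39275297·136 + 17·111169061·51 = 877544882029.
877544882029 mod 6558974599 = 5201260362.

5201260362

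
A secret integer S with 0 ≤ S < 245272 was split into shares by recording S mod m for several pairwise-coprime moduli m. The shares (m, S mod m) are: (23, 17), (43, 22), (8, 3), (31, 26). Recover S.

168883

The moduli are pairwise coprime; N = 23·43·8·31 = 245272.
N/23 = 10664; 10664 ≡ 15 (mod 23); 15·20 ≡ 1, so inverse 20.
N/43 = 5704; 5704 ≡ 28 (mod 43); 28·20 ≡ 1, so inverse 20.
N/8 = 30659; 30659 ≡ 3 (mod 8); 3·3 ≡ 1, so inverse 3.
N/31 = 7912; 7912 ≡ 7 (mod 31); 7·9 ≡ 1, so inverse 9.
S ≡ 17·10664·20 + 22·5704·20 + 3·30659·3 + 26·7912·9 = 8262859.
8262859 mod 245272 = 168883.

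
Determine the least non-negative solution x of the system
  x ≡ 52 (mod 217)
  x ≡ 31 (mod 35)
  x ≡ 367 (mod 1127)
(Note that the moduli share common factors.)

149131

gcd(217, 35) = 7 and 7 | (31 − 52), so the pair is consistent; merging gives x ≡ 486 (mod 1085), where 1085 = lcm(217, 35).
gcd(1085, 1127) = 7 and 7 | (367 − 486), so the pair is consistent; merging gives x ≡ 149131 (mod 174685), where 174685 = lcm(1085, 1127).
The solution is unique modulo lcm(217, 35, 1127) = 174685.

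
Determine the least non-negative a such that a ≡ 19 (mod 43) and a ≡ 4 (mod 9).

148

From a ≡ 19 (mod 43) write a = 19 + 43t. Substituting into a ≡ 4 (mod 9) gives 43t ≡ 3 (mod 9), and since 7⁻¹ ≡ 4 (mod 9), t ≡ 3. Hence a ≡ 19 + 43·3 = 148 (mod 387).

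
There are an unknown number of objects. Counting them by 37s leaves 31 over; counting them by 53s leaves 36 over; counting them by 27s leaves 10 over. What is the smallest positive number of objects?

47206

The moduli are pairwise coprime; M = 37·53·27 = 52947.
M/37 = 1431; 1431 ≡ 25 (mod 37); 25·3 ≡ 1, so inverse 3.
M/53 = 999; 999 ≡ 45 (mod 53); 45·33 ≡ 1, so inverse 33.
M/27 = 1961; 1961 ≡ 17 (mod 27); 17·8 ≡ 1, so inverse 8.
N ≡ 31·1431·3 + 36·999·33 + 10·1961·8 = 1476775.
1476775 mod 52947 = 47206.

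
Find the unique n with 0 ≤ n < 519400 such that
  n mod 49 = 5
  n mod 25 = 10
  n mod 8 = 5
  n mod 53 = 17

495885

From n ≡ 5 (mod 49) write n = 5 + 49t. Substituting into n ≡ 10 (mod 25) gives 49t ≡ 5 (mod 25), and since 24⁻¹ ≡ 24 (mod 25), t ≡ 20. Hence n ≡ 5 + 49·20 = 985 (mod 1225).
From n ≡ 985 (mod 1225) write n = 985 + 1225t. Substituting into n ≡ 5 (mod 8) gives 1225t ≡ 4 (mod 8), and since 1⁻¹ ≡ 1 (mod 8), t ≡ 4. Hence n ≡ 985 + 1225·4 = 5885 (mod 9800).
From n ≡ 5885 (mod 9800) write n = 5885 + 9800t. Substituting into n ≡ 17 (mod 53) gives 9800t ≡ 15 (mod 53), and since 48⁻¹ ≡ 21 (mod 53), t ≡ 50. Hence n ≡ 5885 + 9800·50 = 495885 (mod 519400).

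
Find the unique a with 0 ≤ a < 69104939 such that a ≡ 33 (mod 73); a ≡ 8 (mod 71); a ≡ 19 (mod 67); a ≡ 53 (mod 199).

68495057

The moduli are pairwise coprime; N = 73·71·67·199 = 69104939.
N/73 = 946643; 946643 ≡ 52 (mod 73); 52·66 ≡ 1, so inverse 66.
N/71 = 973309; 973309 ≡ 41 (mod 71); 41·26 ≡ 1, so inverse 26.
N/67 = 1031417; 1031417 ≡ 19 (mod 67); 19·60 ≡ 1, so inverse 60.
N/199 = 347261; 347261 ≡ 6 (mod 199); 6·166 ≡ 1, so inverse 166.
a ≡ 33·946643·66 + 8·973309·26 + 19·1031417·60 + 53·347261·166 = 6495254384.
6495254384 mod 69104939 = 68495057.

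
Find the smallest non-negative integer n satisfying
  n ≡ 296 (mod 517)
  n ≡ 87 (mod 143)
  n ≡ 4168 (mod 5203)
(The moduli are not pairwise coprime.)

1268497

gcd(517, 143) = 11 and 11 | (87 − 296), so the pair is consistent; merging gives n ≡ 4949 (mod 6721), where 6721 = lcm(517, 143).
gcd(6721, 5203) = 11 and 11 | (4168 − 4949), so the pair is consistent; merging gives n ≡ 1268497 (mod 3179033), where 3179033 = lcm(6721, 5203).
The solution is unique modulo lcm(517, 143, 5203) = 3179033.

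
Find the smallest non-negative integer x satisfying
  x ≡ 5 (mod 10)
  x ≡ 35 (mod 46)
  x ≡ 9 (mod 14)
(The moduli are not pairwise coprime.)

1185

gcd(10, 46) = 2 and 2 | (35 − 5), so the pair is consistent; merging gives x ≡ 35 (mod 230), where 230 = lcm(10, 46).
gcd(230, 14) = 2 and 2 | (9 − 35), so the pair is consistent; merging gives x ≡ 1185 (mod 1610), where 1610 = lcm(230, 14).
The solution is unique modulo lcm(10, 46, 14) = 1610.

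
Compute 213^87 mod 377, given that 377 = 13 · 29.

333

Mod 13: 213 ≡ 5; by Fermat, exponent reduces to 87 mod 12 = 3; 5^3 ≡ 8 (mod 13).
Mod 29: 213 ≡ 10; by Fermat, exponent reduces to 87 mod 28 = 3; 10^3 ≡ 14 (mod 29).
Combine by CRT: x ≡ 8 (mod 13), x ≡ 14 (mod 29) ⇒ x ≡ 333 (mod 377).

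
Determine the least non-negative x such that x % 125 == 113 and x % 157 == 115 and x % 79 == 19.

536113

From x ≡ 113 (mod 125) write x = 113 + 125t. Substituting into x ≡ 115 (mod 157) gives 125t ≡ 2 (mod 157), and since 125⁻¹ ≡ 103 (mod 157), t ≡ 49. Hence x ≡ 113 + 125·49 = 6238 (mod 19625).
From x ≡ 6238 (mod 19625) write x = 6238 + 19625t. Substituting into x ≡ 19 (mod 79) gives 19625t ≡ 22 (mod 79), and since 33⁻¹ ≡ 12 (mod 79), t ≡ 27. Hence x ≡ 6238 + 19625·27 = 536113 (mod 1550375).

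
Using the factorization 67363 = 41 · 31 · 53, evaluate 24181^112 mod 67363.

Mod 41: 24181 ≡ 32; by Fermat, exponent reduces to 112 mod 40 = 32; 32^32 ≡ 1 (mod 41).
Mod 31: 24181 ≡ 1; by Fermat, exponent reduces to 112 mod 30 = 22; 1^22 ≡ 1 (mod 31).
Mod 53: 24181 ≡ 13; by Fermat, exponent reduces to 112 mod 52 = 8; 13^8 ≡ 36 (mod 53).
Combine by CRT: x ≡ 1 (mod 41), x ≡ 1 (mod 31), x ≡ 36 (mod 53) ⇒ x ≡ 22879 (mod 67363).

22879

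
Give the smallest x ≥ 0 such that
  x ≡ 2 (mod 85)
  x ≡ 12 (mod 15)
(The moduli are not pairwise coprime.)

gcd(85, 15) = 5 and 5 | (12 − 2), so the pair is consistent; merging gives x ≡ 87 (mod 255), where 255 = lcm(85, 15).
The solution is unique modulo lcm(85, 15) = 255.

87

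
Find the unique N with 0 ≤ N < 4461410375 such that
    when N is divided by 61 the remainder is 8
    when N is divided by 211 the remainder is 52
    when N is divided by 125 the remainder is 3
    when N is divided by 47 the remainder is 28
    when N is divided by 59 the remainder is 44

30693378

The moduli are pairwise coprime; M = 61·211·125·47·59 = 4461410375.
M/61 = 73137875; 73137875 ≡ 34 (mod 61); 34·9 ≡ 1, so inverse 9.
M/211 = 21144125; 21144125 ≡ 26 (mod 211); 26·138 ≡ 1, so inverse 138.
M/125 = 35691283; 35691283 ≡ 33 (mod 125); 33·72 ≡ 1, so inverse 72.
M/47 = 94923625; 94923625 ≡ 28 (mod 47); 28·42 ≡ 1, so inverse 42.
M/59 = 75617125; 75617125 ≡ 11 (mod 59); 11·43 ≡ 1, so inverse 43.
N ≡ 8·73137875·9 + 52·21144125·138 + 3·35691283·72 + 28·94923625·42 + 44·75617125·43 = 419403268628.
419403268628 mod 4461410375 = 30693378.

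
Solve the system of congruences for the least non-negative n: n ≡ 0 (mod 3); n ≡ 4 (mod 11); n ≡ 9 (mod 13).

The moduli are pairwise coprime; M = 3·11·13 = 429.
M/3 = 143; 143 ≡ 2 (mod 3); 2·2 ≡ 1, so inverse 2.
M/11 = 39; 39 ≡ 6 (mod 11); 6·2 ≡ 1, so inverse 2.
M/13 = 33; 33 ≡ 7 (mod 13); 7·2 ≡ 1, so inverse 2.
n ≡ 0·143·2 + 4·39·2 + 9·33·2 = 906.
906 mod 429 = 48.

48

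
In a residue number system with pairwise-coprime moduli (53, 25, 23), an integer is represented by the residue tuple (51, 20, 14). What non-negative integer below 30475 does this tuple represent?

From x ≡ 51 (mod 53) write x = 51 + 53t. Substituting into x ≡ 20 (mod 25) gives 53t ≡ 19 (mod 25), and since 3⁻¹ ≡ 17 (mod 25), t ≡ 23. Hence x ≡ 51 + 53·23 = 1270 (mod 1325).
From x ≡ 1270 (mod 1325) write x = 1270 + 1325t. Substituting into x ≡ 14 (mod 23) gives 1325t ≡ 9 (mod 23), and since 14⁻¹ ≡ 5 (mod 23), t ≡ 22. Hence x ≡ 1270 + 1325·22 = 30420 (mod 30475).

30420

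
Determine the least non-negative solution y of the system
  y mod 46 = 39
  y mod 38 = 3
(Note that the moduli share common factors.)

269

gcd(46, 38) = 2 and 2 | (3 − 39), so the pair is consistent; merging gives y ≡ 269 (mod 874), where 874 = lcm(46, 38).
The solution is unique modulo lcm(46, 38) = 874.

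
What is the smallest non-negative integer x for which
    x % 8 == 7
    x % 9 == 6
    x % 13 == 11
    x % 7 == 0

2247

The moduli are pairwise coprime; N = 8·9·13·7 = 6552.
N/8 = 819; 819 ≡ 3 (mod 8); 3·3 ≡ 1, so inverse 3.
N/9 = 728; 728 ≡ 8 (mod 9); 8·8 ≡ 1, so inverse 8.
N/13 = 504; 504 ≡ 10 (mod 13); 10·4 ≡ 1, so inverse 4.
N/7 = 936; 936 ≡ 5 (mod 7); 5·3 ≡ 1, so inverse 3.
x ≡ 7·819·3 + 6·728·8 + 11·504·4 + 0·936·3 = 74319.
74319 mod 6552 = 2247.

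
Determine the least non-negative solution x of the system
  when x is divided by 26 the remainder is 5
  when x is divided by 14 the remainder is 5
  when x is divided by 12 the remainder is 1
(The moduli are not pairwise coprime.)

gcd(26, 14) = 2 and 2 | (5 − 5), so the pair is consistent; merging gives x ≡ 5 (mod 182), where 182 = lcm(26, 14).
gcd(182, 12) = 2 and 2 | (1 − 5), so the pair is consistent; merging gives x ≡ 733 (mod 1092), where 1092 = lcm(182, 12).
The solution is unique modulo lcm(26, 14, 12) = 1092.

733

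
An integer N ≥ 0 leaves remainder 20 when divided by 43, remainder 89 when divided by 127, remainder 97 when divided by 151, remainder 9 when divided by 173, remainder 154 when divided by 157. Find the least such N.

18241456494

The moduli are pairwise coprime; M = 43·127·151·173·157 = 22397259371.
M/43 = 520866497; 520866497 ≡ 15 (mod 43); 15·23 ≡ 1, so inverse 23.
M/127 = 176356373; 176356373 ≡ 109 (mod 127); 109·7 ≡ 1, so inverse 7.
M/151 = 148326221; 148326221 ≡ 129 (mod 151); 129·48 ≡ 1, so inverse 48.
M/173 = 129463927; 129463927 ≡ 69 (mod 173); 69·168 ≡ 1, so inverse 168.
M/157 = 142657703; 142657703 ≡ 124 (mod 157); 124·19 ≡ 1, so inverse 19.
N ≡ 20·520866497·23 + 89·176356373·7 + 97·148326221·48 + 9·129463927·168 + 154·142657703·19 = 1653241390577.
1653241390577 mod 22397259371 = 18241456494.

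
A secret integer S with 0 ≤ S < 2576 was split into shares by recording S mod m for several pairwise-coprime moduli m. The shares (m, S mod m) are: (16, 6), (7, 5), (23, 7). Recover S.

The moduli are pairwise coprime; N = 16·7·23 = 2576.
N/16 = 161; 161 ≡ 1 (mod 16), inverse 1.
N/7 = 368; 368 ≡ 4 (mod 7); 4·2 ≡ 1, so inverse 2.
N/23 = 112; 112 ≡ 20 (mod 23); 20·15 ≡ 1, so inverse 15.
S ≡ 6·161·1 + 5·368·2 + 7·112·15 = 16406.
16406 mod 2576 = 950.

950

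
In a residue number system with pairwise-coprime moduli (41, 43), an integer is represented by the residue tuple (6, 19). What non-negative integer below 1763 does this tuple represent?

From x ≡ 6 (mod 41) write x = 6 + 41t. Substituting into x ≡ 19 (mod 43) gives 41t ≡ 13 (mod 43), and since 41⁻¹ ≡ 21 (mod 43), t ≡ 15. Hence x ≡ 6 + 41·15 = 621 (mod 1763).

621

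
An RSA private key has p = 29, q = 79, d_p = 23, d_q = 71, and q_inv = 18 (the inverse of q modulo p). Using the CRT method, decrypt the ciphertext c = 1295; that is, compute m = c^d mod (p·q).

m₁ = c^(d_p) mod p: c ≡ 19 (mod 29), and 19^23 mod 29 = 18.
m₂ = c^(d_q) mod q: c ≡ 31 (mod 79), and 31^71 mod 79 = 44.
h = q_inv·(m₁ − m₂) mod p = 18·(18 − 44) mod 29 = 25.
m = m₂ + h·q = 44 + 25·79 = 2019.

2019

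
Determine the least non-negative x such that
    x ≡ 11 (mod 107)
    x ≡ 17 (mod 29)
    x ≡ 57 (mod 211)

The moduli are pairwise coprime; N = 107·29·211 = 654733.
N/107 = 6119; 6119 ≡ 20 (mod 107); 20·91 ≡ 1, so inverse 91.
N/29 = 22577; 22577 ≡ 15 (mod 29); 15·2 ≡ 1, so inverse 2.
N/211 = 3103; 3103 ≡ 149 (mod 211); 149·17 ≡ 1, so inverse 17.
x ≡ 11·6119·91 + 17·22577·2 + 57·3103·17 = 9899544.
9899544 mod 654733 = 78549.

78549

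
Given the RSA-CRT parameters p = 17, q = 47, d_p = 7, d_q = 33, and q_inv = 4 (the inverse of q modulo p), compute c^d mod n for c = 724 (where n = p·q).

90

m₁ = c^(d_p) mod p: c ≡ 10 (mod 17), and 10^7 mod 17 = 5.
m₂ = c^(d_q) mod q: c ≡ 19 (mod 47), and 19^33 mod 47 = 43.
h = q_inv·(m₁ − m₂) mod p = 4·(5 − 43) mod 17 = 1.
m = m₂ + h·q = 43 + 1·47 = 90.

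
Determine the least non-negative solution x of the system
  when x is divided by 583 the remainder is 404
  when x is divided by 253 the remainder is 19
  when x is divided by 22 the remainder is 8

10898

gcd(583, 253) = 11 and 11 | (19 − 404), so the pair is consistent; merging gives x ≡ 10898 (mod 13409), where 13409 = lcm(583, 253).
gcd(13409, 22) = 11 and 11 | (8 − 10898), so the pair is consistent; merging gives x ≡ 10898 (mod 26818), where 26818 = lcm(13409, 22).
The solution is unique modulo lcm(583, 253, 22) = 26818.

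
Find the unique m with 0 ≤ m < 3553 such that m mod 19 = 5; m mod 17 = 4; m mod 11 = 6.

The moduli are pairwise coprime; N = 19·17·11 = 3553.
N/19 = 187; 187 ≡ 16 (mod 19); 16·6 ≡ 1, so inverse 6.
N/17 = 209; 209 ≡ 5 (mod 17); 5·7 ≡ 1, so inverse 7.
N/11 = 323; 323 ≡ 4 (mod 11); 4·3 ≡ 1, so inverse 3.
m ≡ 5·187·6 + 4·209·7 + 6·323·3 = 17276.
17276 mod 3553 = 3064.

3064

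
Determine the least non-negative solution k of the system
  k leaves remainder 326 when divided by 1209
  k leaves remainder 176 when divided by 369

Combine the congruences pairwise.
gcd(1209, 369) = 3 and 3 | (176 − 326), so the pair is consistent; merging gives k ≡ 16043 (mod 148707), where 148707 = lcm(1209, 369).
The solution is unique modulo lcm(1209, 369) = 148707.

16043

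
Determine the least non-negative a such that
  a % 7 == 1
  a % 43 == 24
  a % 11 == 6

From a ≡ 1 (mod 7) write a = 1 + 7t. Substituting into a ≡ 24 (mod 43) gives 7t ≡ 23 (mod 43), and since 7⁻¹ ≡ 37 (mod 43), t ≡ 34. Hence a ≡ 1 + 7·34 = 239 (mod 301).
From a ≡ 239 (mod 301) write a = 239 + 301t. Substituting into a ≡ 6 (mod 11) gives 301t ≡ 9 (mod 11), and since 4⁻¹ ≡ 3 (mod 11), t ≡ 5. Hence a ≡ 239 + 301·5 = 1744 (mod 3311).

1744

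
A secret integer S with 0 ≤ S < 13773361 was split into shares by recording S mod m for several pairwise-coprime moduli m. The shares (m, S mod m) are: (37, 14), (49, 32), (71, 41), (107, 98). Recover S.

The moduli are pairwise coprime; N = 37·49·71·107 = 13773361.
N/37 = 372253; 372253 ≡ 33 (mod 37); 33·9 ≡ 1, so inverse 9.
N/49 = 281089; 281089 ≡ 25 (mod 49); 25·2 ≡ 1, so inverse 2.
N/71 = 193991; 193991 ≡ 19 (mod 71); 19·15 ≡ 1, so inverse 15.
N/107 = 128723; 128723 ≡ 2 (mod 107); 2·54 ≡ 1, so inverse 54.
S ≡ 14·372253·9 + 32·281089·2 + 41·193991·15 + 98·128723·54 = 865400155.
865400155 mod 13773361 = 11451773.

11451773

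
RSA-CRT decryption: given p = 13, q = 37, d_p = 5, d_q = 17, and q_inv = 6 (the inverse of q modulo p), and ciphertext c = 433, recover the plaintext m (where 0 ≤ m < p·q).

m₁ = c^(d_p) mod p: c ≡ 4 (mod 13), and 4^5 mod 13 = 10.
m₂ = c^(d_q) mod q: c ≡ 26 (mod 37), and 26^17 mod 37 = 10.
h = q_inv·(m₁ − m₂) mod p = 6·(10 − 10) mod 13 = 0.
m = m₂ + h·q = 10 + 0·37 = 10.

10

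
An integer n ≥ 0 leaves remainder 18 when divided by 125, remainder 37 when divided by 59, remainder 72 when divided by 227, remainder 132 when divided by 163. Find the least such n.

The moduli are pairwise coprime; M = 125·59·227·163 = 272882375.
M/125 = 2183059; 2183059 ≡ 59 (mod 125); 59·89 ≡ 1, so inverse 89.
M/59 = 4625125; 4625125 ≡ 56 (mod 59); 56·39 ≡ 1, so inverse 39.
M/227 = 1202125; 1202125 ≡ 160 (mod 227); 160·166 ≡ 1, so inverse 166.
M/163 = 1674125; 1674125 ≡ 115 (mod 163); 115·146 ≡ 1, so inverse 146.
n ≡ 18·2183059·89 + 37·4625125·39 + 72·1202125·166 + 132·1674125·146 = 56802850893.
56802850893 mod 272882375 = 43316893.

43316893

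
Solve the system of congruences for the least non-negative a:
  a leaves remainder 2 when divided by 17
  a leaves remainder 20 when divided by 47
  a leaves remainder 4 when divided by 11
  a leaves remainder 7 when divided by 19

Combine the congruences pairwise.
From a ≡ 2 (mod 17) write a = 2 + 17t. Substituting into a ≡ 20 (mod 47) gives 17t ≡ 18 (mod 47), and since 17⁻¹ ≡ 36 (mod 47), t ≡ 37. Hence a ≡ 2 + 17·37 = 631 (mod 799).
From a ≡ 631 (mod 799) write a = 631 + 799t. Substituting into a ≡ 4 (mod 11) gives 799t ≡ 0 (mod 11), and since 7⁻¹ ≡ 8 (mod 11), t ≡ 0. Hence a ≡ 631 + 799·0 = 631 (mod 8789).
From a ≡ 631 (mod 8789) write a = 631 + 8789t. Substituting into a ≡ 7 (mod 19) gives 8789t ≡ 3 (mod 19), and since 11⁻¹ ≡ 7 (mod 19), t ≡ 2. Hence a ≡ 631 + 8789·2 = 18209 (mod 166991).

18209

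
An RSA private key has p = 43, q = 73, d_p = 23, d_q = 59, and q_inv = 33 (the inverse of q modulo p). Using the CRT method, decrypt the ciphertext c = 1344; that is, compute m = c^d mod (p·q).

2572

m₁ = c^(d_p) mod p: c ≡ 11 (mod 43), and 11^23 mod 43 = 35.
m₂ = c^(d_q) mod q: c ≡ 30 (mod 73), and 30^59 mod 73 = 17.
h = q_inv·(m₁ − m₂) mod p = 33·(35 − 17) mod 43 = 35.
m = m₂ + h·q = 17 + 35·73 = 2572.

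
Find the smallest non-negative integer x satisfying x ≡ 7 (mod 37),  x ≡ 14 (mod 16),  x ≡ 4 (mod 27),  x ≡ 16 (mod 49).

681214

The moduli are pairwise coprime; N = 37·16·27·49 = 783216.
N/37 = 21168; 21168 ≡ 4 (mod 37); 4·28 ≡ 1, so inverse 28.
N/16 = 48951; 48951 ≡ 7 (mod 16); 7·7 ≡ 1, so inverse 7.
N/27 = 29008; 29008 ≡ 10 (mod 27); 10·19 ≡ 1, so inverse 19.
N/49 = 15984; 15984 ≡ 10 (mod 49); 10·5 ≡ 1, so inverse 5.
x ≡ 7·21168·28 + 14·48951·7 + 4·29008·19 + 16·15984·5 = 12429454.
12429454 mod 783216 = 681214.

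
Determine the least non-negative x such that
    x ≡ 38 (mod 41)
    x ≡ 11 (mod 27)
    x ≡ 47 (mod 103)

The moduli are pairwise coprime; N = 41·27·103 = 114021.
N/41 = 2781; 2781 ≡ 34 (mod 41); 34·35 ≡ 1, so inverse 35.
N/27 = 4223; 4223 ≡ 11 (mod 27); 11·5 ≡ 1, so inverse 5.
N/103 = 1107; 1107 ≡ 77 (mod 103); 77·99 ≡ 1, so inverse 99.
x ≡ 38·2781·35 + 11·4223·5 + 47·1107·99 = 9081866.
9081866 mod 114021 = 74207.

74207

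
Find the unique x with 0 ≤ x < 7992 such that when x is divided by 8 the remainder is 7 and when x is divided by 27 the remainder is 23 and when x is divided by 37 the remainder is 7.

Combine the congruences pairwise.
From x ≡ 7 (mod 8) write x = 7 + 8t. Substituting into x ≡ 23 (mod 27) gives 8t ≡ 16 (mod 27), and since 8⁻¹ ≡ 17 (mod 27), t ≡ 2. Hence x ≡ 7 + 8·2 = 23 (mod 216).
From x ≡ 23 (mod 216) write x = 23 + 216t. Substituting into x ≡ 7 (mod 37) gives 216t ≡ 21 (mod 37), and since 31⁻¹ ≡ 6 (mod 37), t ≡ 15. Hence x ≡ 23 + 216·15 = 3263 (mod 7992).

3263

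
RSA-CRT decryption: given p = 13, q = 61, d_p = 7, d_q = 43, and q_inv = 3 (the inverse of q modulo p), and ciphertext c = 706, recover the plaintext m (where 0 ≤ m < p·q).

173

m₁ = c^(d_p) mod p: c ≡ 4 (mod 13), and 4^7 mod 13 = 4.
m₂ = c^(d_q) mod q: c ≡ 35 (mod 61), and 35^43 mod 61 = 51.
h = q_inv·(m₁ − m₂) mod p = 3·(4 − 51) mod 13 = 2.
m = m₂ + h·q = 51 + 2·61 = 173.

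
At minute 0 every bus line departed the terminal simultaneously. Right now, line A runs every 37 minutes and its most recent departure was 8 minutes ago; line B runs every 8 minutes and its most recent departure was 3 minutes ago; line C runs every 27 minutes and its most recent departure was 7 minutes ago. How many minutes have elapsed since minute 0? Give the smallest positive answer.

5299

From t ≡ 8 (mod 37) write t = 8 + 37s. Substituting into t ≡ 3 (mod 8) gives 37s ≡ 3 (mod 8), and since 5⁻¹ ≡ 5 (mod 8), s ≡ 7. Hence t ≡ 8 + 37·7 = 267 (mod 296).
From t ≡ 267 (mod 296) write t = 267 + 296s. Substituting into t ≡ 7 (mod 27) gives 296s ≡ 10 (mod 27), and since 26⁻¹ ≡ 26 (mod 27), s ≡ 17. Hence t ≡ 267 + 296·17 = 5299 (mod 7992).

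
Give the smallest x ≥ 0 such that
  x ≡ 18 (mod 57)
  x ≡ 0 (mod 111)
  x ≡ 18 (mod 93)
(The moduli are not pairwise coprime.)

gcd(57, 111) = 3 and 3 | (0 − 18), so the pair is consistent; merging gives x ≡ 1443 (mod 2109), where 2109 = lcm(57, 111).
gcd(2109, 93) = 3 and 3 | (18 − 1443), so the pair is consistent; merging gives x ≡ 3552 (mod 65379), where 65379 = lcm(2109, 93).
The solution is unique modulo lcm(57, 111, 93) = 65379.

3552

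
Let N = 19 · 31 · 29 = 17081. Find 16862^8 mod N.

Mod 19: 16862 ≡ 9; 9^8 ≡ 17 (mod 19).
Mod 31: 16862 ≡ 29; 29^8 ≡ 8 (mod 31).
Mod 29: 16862 ≡ 13; 13^8 ≡ 16 (mod 29).
Combine by CRT: x ≡ 17 (mod 19), x ≡ 8 (mod 31), x ≡ 16 (mod 29) ⇒ x ≡ 2829 (mod 17081).

2829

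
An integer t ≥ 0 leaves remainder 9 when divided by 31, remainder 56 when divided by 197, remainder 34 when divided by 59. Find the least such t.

184645

The moduli are pairwise coprime; N = 31·197·59 = 360313.
N/31 = 11623; 11623 ≡ 29 (mod 31); 29·15 ≡ 1, so inverse 15.
N/197 = 1829; 1829 ≡ 56 (mod 197); 56·95 ≡ 1, so inverse 95.
N/59 = 6107; 6107 ≡ 30 (mod 59); 30·2 ≡ 1, so inverse 2.
t ≡ 9·11623·15 + 56·1829·95 + 34·6107·2 = 11714661.
11714661 mod 360313 = 184645.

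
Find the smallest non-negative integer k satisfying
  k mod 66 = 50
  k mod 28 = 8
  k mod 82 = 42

1436

Combine the congruences pairwise.
gcd(66, 28) = 2 and 2 | (8 − 50), so the pair is consistent; merging gives k ≡ 512 (mod 924), where 924 = lcm(66, 28).
gcd(924, 82) = 2 and 2 | (42 − 512), so the pair is consistent; merging gives k ≡ 1436 (mod 37884), where 37884 = lcm(924, 82).
The solution is unique modulo lcm(66, 28, 82) = 37884.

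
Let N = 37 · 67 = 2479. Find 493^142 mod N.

Mod 37: 493 ≡ 12; by Fermat, exponent reduces to 142 mod 36 = 34; 12^34 ≡ 9 (mod 37).
Mod 67: 493 ≡ 24; by Fermat, exponent reduces to 142 mod 66 = 10; 24^10 ≡ 14 (mod 67).
Combine by CRT: x ≡ 9 (mod 37), x ≡ 14 (mod 67) ⇒ x ≡ 416 (mod 2479).

416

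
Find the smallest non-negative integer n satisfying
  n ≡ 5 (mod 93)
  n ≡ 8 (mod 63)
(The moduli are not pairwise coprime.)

Combine the congruences pairwise.
gcd(93, 63) = 3 and 3 | (8 − 5), so the pair is consistent; merging gives n ≡ 1772 (mod 1953), where 1953 = lcm(93, 63).
The solution is unique modulo lcm(93, 63) = 1953.

1772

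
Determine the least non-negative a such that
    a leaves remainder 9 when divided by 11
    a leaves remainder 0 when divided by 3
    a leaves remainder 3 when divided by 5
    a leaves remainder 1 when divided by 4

273

The moduli are pairwise coprime; N = 11·3·5·4 = 660.
N/11 = 60; 60 ≡ 5 (mod 11); 5·9 ≡ 1, so inverse 9.
N/3 = 220; 220 ≡ 1 (mod 3), inverse 1.
N/5 = 132; 132 ≡ 2 (mod 5); 2·3 ≡ 1, so inverse 3.
N/4 = 165; 165 ≡ 1 (mod 4), inverse 1.
a ≡ 9·60·9 + 0·220·1 + 3·132·3 + 1·165·1 = 6213.
6213 mod 660 = 273.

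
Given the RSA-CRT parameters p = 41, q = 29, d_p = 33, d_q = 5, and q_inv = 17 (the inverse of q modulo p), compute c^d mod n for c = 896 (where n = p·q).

598

m₁ = c^(d_p) mod p: c ≡ 35 (mod 41), and 35^33 mod 41 = 24.
m₂ = c^(d_q) mod q: c ≡ 26 (mod 29), and 26^5 mod 29 = 18.
h = q_inv·(m₁ − m₂) mod p = 17·(24 − 18) mod 41 = 20.
m = m₂ + h·q = 18 + 20·29 = 598.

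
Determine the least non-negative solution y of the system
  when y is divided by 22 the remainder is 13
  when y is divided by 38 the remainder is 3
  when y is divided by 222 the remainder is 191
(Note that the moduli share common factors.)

26831

Combine the congruences pairwise.
gcd(22, 38) = 2 and 2 | (3 − 13), so the pair is consistent; merging gives y ≡ 79 (mod 418), where 418 = lcm(22, 38).
gcd(418, 222) = 2 and 2 | (191 − 79), so the pair is consistent; merging gives y ≡ 26831 (mod 46398), where 46398 = lcm(418, 222).
The solution is unique modulo lcm(22, 38, 222) = 46398.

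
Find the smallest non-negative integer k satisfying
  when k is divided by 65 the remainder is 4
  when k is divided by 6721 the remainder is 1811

21974

gcd(65, 6721) = 13 and 13 | (1811 − 4), so the pair is consistent; merging gives k ≡ 21974 (mod 33605), where 33605 = lcm(65, 6721).
The solution is unique modulo lcm(65, 6721) = 33605.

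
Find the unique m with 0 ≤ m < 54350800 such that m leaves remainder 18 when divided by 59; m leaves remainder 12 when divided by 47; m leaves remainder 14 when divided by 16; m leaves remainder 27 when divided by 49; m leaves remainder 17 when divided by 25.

From m ≡ 18 (mod 59) write m = 18 + 59t. Substituting into m ≡ 12 (mod 47) gives 59t ≡ 41 (mod 47), and since 12⁻¹ ≡ 4 (mod 47), t ≡ 23. Hence m ≡ 18 + 59·23 = 1375 (mod 2773).
From m ≡ 1375 (mod 2773) write m = 1375 + 2773t. Substituting into m ≡ 14 (mod 16) gives 2773t ≡ 15 (mod 16), and since 5⁻¹ ≡ 13 (mod 16), t ≡ 3. Hence m ≡ 1375 + 2773·3 = 9694 (mod 44368).
From m ≡ 9694 (mod 44368) write m = 9694 + 44368t. Substituting into m ≡ 27 (mod 49) gives 44368t ≡ 35 (mod 49), and since 23⁻¹ ≡ 32 (mod 49), t ≡ 42. Hence m ≡ 9694 + 44368·42 = 1873150 (mod 2174032).
From m ≡ 1873150 (mod 2174032) write m = 1873150 + 2174032t. Substituting into m ≡ 17 (mod 25) gives 2174032t ≡ 17 (mod 25), and since 7⁻¹ ≡ 18 (mod 25), t ≡ 6. Hence m ≡ 1873150 + 2174032·6 = 14917342 (mod 54350800).

14917342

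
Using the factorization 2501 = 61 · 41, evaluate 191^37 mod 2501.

1736

Mod 61: 191 ≡ 8; 8^37 ≡ 28 (mod 61).
Mod 41: 191 ≡ 27; 27^37 ≡ 14 (mod 41).
Combine by CRT: x ≡ 28 (mod 61), x ≡ 14 (mod 41) ⇒ x ≡ 1736 (mod 2501).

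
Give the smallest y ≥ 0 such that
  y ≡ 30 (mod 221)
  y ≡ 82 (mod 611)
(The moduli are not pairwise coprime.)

gcd(221, 611) = 13 and 13 | (82 − 30), so the pair is consistent; merging gives y ≡ 693 (mod 10387), where 10387 = lcm(221, 611).
The solution is unique modulo lcm(221, 611) = 10387.

693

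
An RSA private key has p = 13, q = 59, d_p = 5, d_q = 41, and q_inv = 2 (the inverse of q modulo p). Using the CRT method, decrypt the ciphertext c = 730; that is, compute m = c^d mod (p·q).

643

m₁ = c^(d_p) mod p: c ≡ 2 (mod 13), and 2^5 mod 13 = 6.
m₂ = c^(d_q) mod q: c ≡ 22 (mod 59), and 22^41 mod 59 = 53.
h = q_inv·(m₁ − m₂) mod p = 2·(6 − 53) mod 13 = 10.
m = m₂ + h·q = 53 + 10·59 = 643.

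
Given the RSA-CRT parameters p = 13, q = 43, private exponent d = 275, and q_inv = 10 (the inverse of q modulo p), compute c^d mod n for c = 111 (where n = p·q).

d_p = d mod (p−1) = 275 mod 12 = 11; d_q = d mod (q−1) = 23.
m₁ = c^(d_p) mod p: c ≡ 7 (mod 13), and 7^11 mod 13 = 2.
m₂ = c^(d_q) mod q: c ≡ 25 (mod 43), and 25^23 mod 43 = 23.
h = q_inv·(m₁ − m₂) mod p = 10·(2 − 23) mod 13 = 11.
m = m₂ + h·q = 23 + 11·43 = 496.

496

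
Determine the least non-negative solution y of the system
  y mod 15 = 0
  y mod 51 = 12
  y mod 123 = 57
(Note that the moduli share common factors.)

Combine the congruences pairwise.
gcd(15, 51) = 3 and 3 | (12 − 0), so the pair is consistent; merging gives y ≡ 165 (mod 255), where 255 = lcm(15, 51).
gcd(255, 123) = 3 and 3 | (57 − 165), so the pair is consistent; merging gives y ≡ 7560 (mod 10455), where 10455 = lcm(255, 123).
The solution is unique modulo lcm(15, 51, 123) = 10455.

7560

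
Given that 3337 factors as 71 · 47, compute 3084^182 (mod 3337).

2613

Mod 71: 3084 ≡ 31; by Fermat, exponent reduces to 182 mod 70 = 42; 31^42 ≡ 57 (mod 71).
Mod 47: 3084 ≡ 29; by Fermat, exponent reduces to 182 mod 46 = 44; 29^44 ≡ 28 (mod 47).
Combine by CRT: x ≡ 57 (mod 71), x ≡ 28 (mod 47) ⇒ x ≡ 2613 (mod 3337).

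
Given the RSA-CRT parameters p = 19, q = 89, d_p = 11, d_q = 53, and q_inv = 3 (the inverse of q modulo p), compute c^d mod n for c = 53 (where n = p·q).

1523

m₁ = c^(d_p) mod p: c ≡ 15 (mod 19), and 15^11 mod 19 = 3.
m₂ = c^(d_q) mod q: c ≡ 53 (mod 89), and 53^53 mod 89 = 10.
h = q_inv·(m₁ − m₂) mod p = 3·(3 − 10) mod 19 = 17.
m = m₂ + h·q = 10 + 17·89 = 1523.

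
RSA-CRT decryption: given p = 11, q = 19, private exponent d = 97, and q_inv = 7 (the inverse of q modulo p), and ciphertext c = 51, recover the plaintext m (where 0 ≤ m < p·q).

105

d_p = d mod (p−1) = 97 mod 10 = 7; d_q = d mod (q−1) = 7.
m₁ = c^(d_p) mod p: c ≡ 7 (mod 11), and 7^7 mod 11 = 6.
m₂ = c^(d_q) mod q: c ≡ 13 (mod 19), and 13^7 mod 19 = 10.
h = q_inv·(m₁ − m₂) mod p = 7·(6 − 10) mod 11 = 5.
m = m₂ + h·q = 10 + 5·19 = 105.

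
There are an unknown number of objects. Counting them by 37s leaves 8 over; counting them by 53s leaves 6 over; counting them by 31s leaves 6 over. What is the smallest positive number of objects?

The moduli are pairwise coprime; M = 37·53·31 = 60791.
M/37 = 1643; 1643 ≡ 15 (mod 37); 15·5 ≡ 1, so inverse 5.
M/53 = 1147; 1147 ≡ 34 (mod 53); 34·39 ≡ 1, so inverse 39.
M/31 = 1961; 1961 ≡ 8 (mod 31); 8·4 ≡ 1, so inverse 4.
N ≡ 8·1643·5 + 6·1147·39 + 6·1961·4 = 381182.
381182 mod 60791 = 16436.

16436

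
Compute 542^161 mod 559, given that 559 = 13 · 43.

510

Mod 13: 542 ≡ 9; by Fermat, exponent reduces to 161 mod 12 = 5; 9^5 ≡ 3 (mod 13).
Mod 43: 542 ≡ 26; by Fermat, exponent reduces to 161 mod 42 = 35; 26^35 ≡ 37 (mod 43).
Combine by CRT: x ≡ 3 (mod 13), x ≡ 37 (mod 43) ⇒ x ≡ 510 (mod 559).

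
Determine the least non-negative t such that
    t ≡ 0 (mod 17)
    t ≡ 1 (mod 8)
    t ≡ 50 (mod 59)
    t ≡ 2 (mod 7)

Combine the congruences pairwise.
From t ≡ 0 (mod 17) write t = 0 + 17s. Substituting into t ≡ 1 (mod 8) gives 17s ≡ 1 (mod 8), and since 1⁻¹ ≡ 1 (mod 8), s ≡ 1. Hence t ≡ 0 + 17·1 = 17 (mod 136).
From t ≡ 17 (mod 136) write t = 17 + 136s. Substituting into t ≡ 50 (mod 59) gives 136s ≡ 33 (mod 59), and since 18⁻¹ ≡ 23 (mod 59), s ≡ 51. Hence t ≡ 17 + 136·51 = 6953 (mod 8024).
From t ≡ 6953 (mod 8024) write t = 6953 + 8024s. Substituting into t ≡ 2 (mod 7) gives 8024s ≡ 0 (mod 7), and since 2⁻¹ ≡ 4 (mod 7), s ≡ 0. Hence t ≡ 6953 + 8024·0 = 6953 (mod 56168).

6953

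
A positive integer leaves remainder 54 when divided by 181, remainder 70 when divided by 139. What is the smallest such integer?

From k ≡ 54 (mod 181) write k = 54 + 181t. Substituting into k ≡ 70 (mod 139) gives 181t ≡ 16 (mod 139), and since 42⁻¹ ≡ 96 (mod 139), t ≡ 7. Hence k ≡ 54 + 181·7 = 1321 (mod 25159).

1321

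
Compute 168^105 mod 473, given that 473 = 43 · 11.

386

Mod 43: 168 ≡ 39; by Fermat, exponent reduces to 105 mod 42 = 21; 39^21 ≡ 42 (mod 43).
Mod 11: 168 ≡ 3; by Fermat, exponent reduces to 105 mod 10 = 5; 3^5 ≡ 1 (mod 11).
Combine by CRT: x ≡ 42 (mod 43), x ≡ 1 (mod 11) ⇒ x ≡ 386 (mod 473).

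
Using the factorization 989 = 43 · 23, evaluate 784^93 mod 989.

170

Mod 43: 784 ≡ 10; by Fermat, exponent reduces to 93 mod 42 = 9; 10^9 ≡ 41 (mod 43).
Mod 23: 784 ≡ 2; by Fermat, exponent reduces to 93 mod 22 = 5; 2^5 ≡ 9 (mod 23).
Combine by CRT: x ≡ 41 (mod 43), x ≡ 9 (mod 23) ⇒ x ≡ 170 (mod 989).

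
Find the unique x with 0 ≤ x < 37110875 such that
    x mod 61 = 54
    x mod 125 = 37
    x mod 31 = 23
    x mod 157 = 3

16145412

The moduli are pairwise coprime; N = 61·125·31·157 = 37110875.
N/61 = 608375; 608375 ≡ 22 (mod 61); 22·25 ≡ 1, so inverse 25.
N/125 = 296887; 296887 ≡ 12 (mod 125); 12·73 ≡ 1, so inverse 73.
N/31 = 1197125; 1197125 ≡ 29 (mod 31); 29·15 ≡ 1, so inverse 15.
N/157 = 236375; 236375 ≡ 90 (mod 157); 90·82 ≡ 1, so inverse 82.
x ≡ 54·608375·25 + 37·296887·73 + 23·1197125·15 + 3·236375·82 = 2094354412.
2094354412 mod 37110875 = 16145412.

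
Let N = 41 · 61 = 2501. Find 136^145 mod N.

Mod 41: 136 ≡ 13; by Fermat, exponent reduces to 145 mod 40 = 25; 13^25 ≡ 3 (mod 41).
Mod 61: 136 ≡ 14; by Fermat, exponent reduces to 145 mod 60 = 25; 14^25 ≡ 14 (mod 61).
Combine by CRT: x ≡ 3 (mod 41), x ≡ 14 (mod 61) ⇒ x ≡ 1356 (mod 2501).

1356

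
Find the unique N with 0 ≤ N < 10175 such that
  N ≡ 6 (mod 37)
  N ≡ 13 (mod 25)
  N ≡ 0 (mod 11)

The moduli are pairwise coprime; M = 37·25·11 = 10175.
M/37 = 275; 275 ≡ 16 (mod 37); 16·7 ≡ 1, so inverse 7.
M/25 = 407; 407 ≡ 7 (mod 25); 7·18 ≡ 1, so inverse 18.
M/11 = 925; 925 ≡ 1 (mod 11), inverse 1.
N ≡ 6·275·7 + 13·407·18 + 0·925·1 = 106788.
106788 mod 10175 = 5038.

5038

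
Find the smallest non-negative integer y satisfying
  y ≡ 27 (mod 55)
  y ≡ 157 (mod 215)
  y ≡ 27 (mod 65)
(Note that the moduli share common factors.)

5747

Combine the congruences pairwise.
gcd(55, 215) = 5 and 5 | (157 − 27), so the pair is consistent; merging gives y ≡ 1017 (mod 2365), where 2365 = lcm(55, 215).
gcd(2365, 65) = 5 and 5 | (27 − 1017), so the pair is consistent; merging gives y ≡ 5747 (mod 30745), where 30745 = lcm(2365, 65).
The solution is unique modulo lcm(55, 215, 65) = 30745.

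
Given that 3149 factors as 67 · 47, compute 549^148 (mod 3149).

Mod 67: 549 ≡ 13; by Fermat, exponent reduces to 148 mod 66 = 16; 13^16 ≡ 6 (mod 67).
Mod 47: 549 ≡ 32; by Fermat, exponent reduces to 148 mod 46 = 10; 32^10 ≡ 16 (mod 47).
Combine by CRT: x ≡ 6 (mod 67), x ≡ 16 (mod 47) ⇒ x ≡ 1614 (mod 3149).

1614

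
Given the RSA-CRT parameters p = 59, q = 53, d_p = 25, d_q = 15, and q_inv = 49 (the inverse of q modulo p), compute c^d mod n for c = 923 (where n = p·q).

1645

m₁ = c^(d_p) mod p: c ≡ 38 (mod 59), and 38^25 mod 59 = 52.
m₂ = c^(d_q) mod q: c ≡ 22 (mod 53), and 22^15 mod 53 = 2.
h = q_inv·(m₁ − m₂) mod p = 49·(52 − 2) mod 59 = 31.
m = m₂ + h·q = 2 + 31·53 = 1645.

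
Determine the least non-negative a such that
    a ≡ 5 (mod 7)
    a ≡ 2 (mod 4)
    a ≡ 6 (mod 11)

138

From a ≡ 5 (mod 7) write a = 5 + 7t. Substituting into a ≡ 2 (mod 4) gives 7t ≡ 1 (mod 4), and since 3⁻¹ ≡ 3 (mod 4), t ≡ 3. Hence a ≡ 5 + 7·3 = 26 (mod 28).
From a ≡ 26 (mod 28) write a = 26 + 28t. Substituting into a ≡ 6 (mod 11) gives 28t ≡ 2 (mod 11), and since 6⁻¹ ≡ 2 (mod 11), t ≡ 4. Hence a ≡ 26 + 28·4 = 138 (mod 308).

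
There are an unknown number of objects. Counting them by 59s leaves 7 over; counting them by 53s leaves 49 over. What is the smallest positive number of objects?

Combine the congruences pairwise.
From N ≡ 7 (mod 59) write N = 7 + 59t. Substituting into N ≡ 49 (mod 53) gives 59t ≡ 42 (mod 53), and since 6⁻¹ ≡ 9 (mod 53), t ≡ 7. Hence N ≡ 7 + 59·7 = 420 (mod 3127).

420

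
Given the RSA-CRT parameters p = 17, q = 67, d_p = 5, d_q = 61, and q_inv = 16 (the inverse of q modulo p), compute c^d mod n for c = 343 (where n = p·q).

m₁ = c^(d_p) mod p: c ≡ 3 (mod 17), and 3^5 mod 17 = 5.
m₂ = c^(d_q) mod q: c ≡ 8 (mod 67), and 8^61 mod 67 = 27.
h = q_inv·(m₁ − m₂) mod p = 16·(5 − 27) mod 17 = 5.
m = m₂ + h·q = 27 + 5·67 = 362.

362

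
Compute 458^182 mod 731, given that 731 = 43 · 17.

Mod 43: 458 ≡ 28; by Fermat, exponent reduces to 182 mod 42 = 14; 28^14 ≡ 6 (mod 43).
Mod 17: 458 ≡ 16; by Fermat, exponent reduces to 182 mod 16 = 6; 16^6 ≡ 1 (mod 17).
Combine by CRT: x ≡ 6 (mod 43), x ≡ 1 (mod 17) ⇒ x ≡ 307 (mod 731).

307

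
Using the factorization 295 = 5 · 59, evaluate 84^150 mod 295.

181

Mod 5: 84 ≡ 4; by Fermat, exponent reduces to 150 mod 4 = 2; 4^2 ≡ 1 (mod 5).
Mod 59: 84 ≡ 25; by Fermat, exponent reduces to 150 mod 58 = 34; 25^34 ≡ 4 (mod 59).
Combine by CRT: x ≡ 1 (mod 5), x ≡ 4 (mod 59) ⇒ x ≡ 181 (mod 295).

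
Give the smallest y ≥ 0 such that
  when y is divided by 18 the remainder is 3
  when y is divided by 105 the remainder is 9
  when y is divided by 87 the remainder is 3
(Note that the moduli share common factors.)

17229

gcd(18, 105) = 3 and 3 | (9 − 3), so the pair is consistent; merging gives y ≡ 219 (mod 630), where 630 = lcm(18, 105).
gcd(630, 87) = 3 and 3 | (3 − 219), so the pair is consistent; merging gives y ≡ 17229 (mod 18270), where 18270 = lcm(630, 87).
The solution is unique modulo lcm(18, 105, 87) = 18270.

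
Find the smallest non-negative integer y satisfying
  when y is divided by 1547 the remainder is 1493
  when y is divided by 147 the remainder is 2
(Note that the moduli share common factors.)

Combine the congruences pairwise.
gcd(1547, 147) = 7 and 7 | (2 − 1493), so the pair is consistent; merging gives y ≡ 24698 (mod 32487), where 32487 = lcm(1547, 147).
The solution is unique modulo lcm(1547, 147) = 32487.

24698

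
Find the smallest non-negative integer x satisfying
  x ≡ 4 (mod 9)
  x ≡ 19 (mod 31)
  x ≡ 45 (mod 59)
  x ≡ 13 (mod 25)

354163

The moduli are pairwise coprime; N = 9·31·59·25 = 411525.
N/9 = 45725; 45725 ≡ 5 (mod 9); 5·2 ≡ 1, so inverse 2.
N/31 = 13275; 13275 ≡ 7 (mod 31); 7·9 ≡ 1, so inverse 9.
N/59 = 6975; 6975 ≡ 13 (mod 59); 13·50 ≡ 1, so inverse 50.
N/25 = 16461; 16461 ≡ 11 (mod 25); 11·16 ≡ 1, so inverse 16.
x ≡ 4·45725·2 + 19·13275·9 + 45·6975·50 + 13·16461·16 = 21753463.
21753463 mod 411525 = 354163.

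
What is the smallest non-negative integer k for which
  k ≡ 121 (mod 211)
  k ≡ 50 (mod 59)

3708

From k ≡ 121 (mod 211) write k = 121 + 211t. Substituting into k ≡ 50 (mod 59) gives 211t ≡ 47 (mod 59), and since 34⁻¹ ≡ 33 (mod 59), t ≡ 17. Hence k ≡ 121 + 211·17 = 3708 (mod 12449).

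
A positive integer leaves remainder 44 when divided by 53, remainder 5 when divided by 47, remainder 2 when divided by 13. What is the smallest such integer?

10909

From x ≡ 44 (mod 53) write x = 44 + 53t. Substituting into x ≡ 5 (mod 47) gives 53t ≡ 8 (mod 47), and since 6⁻¹ ≡ 8 (mod 47), t ≡ 17. Hence x ≡ 44 + 53·17 = 945 (mod 2491).
From x ≡ 945 (mod 2491) write x = 945 + 2491t. Substituting into x ≡ 2 (mod 13) gives 2491t ≡ 6 (mod 13), and since 8⁻¹ ≡ 5 (mod 13), t ≡ 4. Hence x ≡ 945 + 2491·4 = 10909 (mod 32383).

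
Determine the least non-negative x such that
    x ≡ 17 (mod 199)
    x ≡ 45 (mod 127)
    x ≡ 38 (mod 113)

The moduli are pairwise coprime; N = 199·127·113 = 2855849.
N/199 = 14351; 14351 ≡ 23 (mod 199); 23·26 ≡ 1, so inverse 26.
N/127 = 22487; 22487 ≡ 8 (mod 127); 8·16 ≡ 1, so inverse 16.
N/113 = 25273; 25273 ≡ 74 (mod 113); 74·84 ≡ 1, so inverse 84.
x ≡ 17·14351·26 + 45·22487·16 + 38·25273·84 = 103205198.
103205198 mod 2855849 = 394634.

394634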